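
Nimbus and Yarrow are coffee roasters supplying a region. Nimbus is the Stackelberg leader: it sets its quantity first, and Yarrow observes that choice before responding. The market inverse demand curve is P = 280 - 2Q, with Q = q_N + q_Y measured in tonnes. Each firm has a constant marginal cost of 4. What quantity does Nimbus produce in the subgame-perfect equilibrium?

69

The follower Yarrow best-responds to any q_N: π_Y = (280 - 2Q)q_Y - 4q_Y.
Follower FOC: 276 - 2q_N - 4q_Y = 0, so q_Y(q_N) = (276 - 2q_N)/4.
The leader anticipates this reaction. Substituting into P = 280 - 2Q gives P = 142 - q_N, so π_N = (142 - q_N)q_N - 4q_N.
Maximising: ∂π_N/∂q_N = 138 - 2q_N = 0, giving q_N = 69.
Then q_Y = (276 - 2·69)/4 = 69/2.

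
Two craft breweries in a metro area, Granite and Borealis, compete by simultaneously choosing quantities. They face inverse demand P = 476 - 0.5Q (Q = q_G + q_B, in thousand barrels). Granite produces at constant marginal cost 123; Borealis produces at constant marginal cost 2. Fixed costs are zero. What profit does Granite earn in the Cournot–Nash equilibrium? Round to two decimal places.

Granite's profit: π_G = (476 - 0.5Q)q_G - (123q_G). Setting ∂π_G/∂q_G = 0: 353 - q_G - (1/2)(q_B) = 0.
Borealis's first-order condition: 474 - q_B - (1/2)(q_G) = 0.
So q_G = (353 - (1/2)q_B) and q_B = (474 - (1/2)q_G).
Substituting one into the other gives q_G = 464/3 and q_B = 1190/3.
Price P = 476 - (1/2)·(1654/3) = 601/3.
Granite's profit: (601/3 - 123)·(464/3) = 11960.8889.

11960.89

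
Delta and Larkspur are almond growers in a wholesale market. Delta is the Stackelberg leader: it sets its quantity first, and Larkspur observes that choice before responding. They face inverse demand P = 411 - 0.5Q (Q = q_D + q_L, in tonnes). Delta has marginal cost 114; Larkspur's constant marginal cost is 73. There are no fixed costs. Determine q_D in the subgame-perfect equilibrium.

256

Solve by backward induction. Given q_D, the follower Larkspur maximises π_L = (411 - (1/2)q_D - (1/2)q_L)q_L - 73q_L.
Follower FOC: 338 - (1/2)q_D - q_L = 0, so q_L(q_D) = (338 - (1/2)q_D).
The leader anticipates this reaction. Substituting into P = 411 - 0.5Q gives P = 242 - (1/4)q_D, so π_D = (242 - (1/4)q_D)q_D - 114q_D.
The leader's first-order condition 128 - (1/2)q_D = 0 yields q_D = 256.
Then q_L = (338 - (1/2)·256) = 210.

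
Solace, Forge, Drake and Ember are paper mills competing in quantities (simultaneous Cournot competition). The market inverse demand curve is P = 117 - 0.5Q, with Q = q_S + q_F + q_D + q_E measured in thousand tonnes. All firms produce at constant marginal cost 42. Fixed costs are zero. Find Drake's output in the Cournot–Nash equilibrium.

30

A representative firm's profit is π_i = q_i(117 - 0.5Q) - 42q_i.
Setting ∂π_i/∂q_i = 0 with rivals' quantities fixed: 75 - q_i - (1/2)·Σ_{j≠i} q_j = 0.
By symmetry each firm produces the same amount; substituting Σ_{j≠i} q_j = 3q_i yields q_i = 75/(5/2) = 30.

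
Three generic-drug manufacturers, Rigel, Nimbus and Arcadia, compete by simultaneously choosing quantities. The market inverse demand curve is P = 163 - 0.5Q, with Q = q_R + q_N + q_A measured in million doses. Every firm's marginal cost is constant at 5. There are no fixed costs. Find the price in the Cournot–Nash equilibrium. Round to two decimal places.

A representative firm's profit is π_i = q_i(163 - 0.5Q) - 5q_i.
Setting ∂π_i/∂q_i = 0 with rivals' quantities fixed: 158 - q_i - (1/2)·Σ_{j≠i} q_j = 0.
With identical firms every q_j equals q_i, so Σ_{j≠i} q_j = 2q_i and 158 = 2q_i, giving q_i = 79.
Total output Q = 237, so price P = 163 - (1/2)·237 = 89/2.

44.50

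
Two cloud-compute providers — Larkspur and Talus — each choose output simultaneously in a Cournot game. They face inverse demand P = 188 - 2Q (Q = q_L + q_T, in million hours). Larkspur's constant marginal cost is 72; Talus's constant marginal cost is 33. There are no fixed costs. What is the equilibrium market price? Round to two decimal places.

Larkspur's profit: π_L = (188 - 2Q)q_L - (72q_L). Setting ∂π_L/∂q_L = 0: 116 - 4q_L - 2(q_T) = 0.
Talus's first-order condition: 155 - 4q_T - 2(q_L) = 0.
So q_L = (116 - 2q_T)/4 and q_T = (155 - 2q_L)/4.
Solving the pair: q_L = 77/6, q_T = 97/3.
Total output Q = 271/6, so price P = 188 - 2·(271/6) = 293/3.

97.67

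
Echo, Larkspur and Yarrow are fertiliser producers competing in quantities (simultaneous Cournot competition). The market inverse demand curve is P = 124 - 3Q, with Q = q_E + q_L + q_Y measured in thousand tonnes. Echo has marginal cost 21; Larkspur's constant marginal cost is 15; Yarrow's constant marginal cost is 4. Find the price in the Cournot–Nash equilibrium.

Echo's profit: π_E = (124 - 3Q)q_E - (21q_E). Setting ∂π_E/∂q_E = 0: 103 - 6q_E - 3(q_L + q_Y) = 0.
Larkspur's first-order condition: 109 - 6q_L - 3(q_E + q_Y) = 0.
Yarrow's first-order condition: 120 - 6q_Y - 3(q_E + q_L) = 0.
Summing all 3 equations gives 332 − 12Q = 0, hence Q = 83/3.
Back-substituting: q_E = (103 − 83)/3 = 20/3, q_L = (109 − 83)/3 = 26/3, q_Y = (120 − 83)/3 = 37/3.
Total output Q = 83/3, so price P = 124 - 3·(83/3) = 41.

41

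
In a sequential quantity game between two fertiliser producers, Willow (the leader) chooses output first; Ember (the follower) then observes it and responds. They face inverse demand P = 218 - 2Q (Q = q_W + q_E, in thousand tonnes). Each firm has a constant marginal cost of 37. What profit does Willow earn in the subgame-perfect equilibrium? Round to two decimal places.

2047.56

The follower Ember best-responds to any q_W: π_E = (218 - 2Q)q_E - 37q_E.
Follower FOC: 181 - 2q_W - 4q_E = 0, so q_E(q_W) = (181 - 2q_W)/4.
The leader anticipates this reaction. Substituting into P = 218 - 2Q gives P = 255/2 - q_W, so π_W = (255/2 - q_W)q_W - 37q_W.
Leader FOC: 181/2 - 2q_W = 0, so q_W = 181/4.
Then q_E = (181 - 2·(181/4))/4 = 181/8.
Price P = 218 - 2·(543/8) = 329/4.
Willow's profit: (329/4 - 37)·(181/4) = 2047.5625.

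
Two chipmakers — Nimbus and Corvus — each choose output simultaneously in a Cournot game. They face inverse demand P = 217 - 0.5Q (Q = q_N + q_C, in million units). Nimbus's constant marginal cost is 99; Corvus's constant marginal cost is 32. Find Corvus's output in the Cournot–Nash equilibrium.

Nimbus's profit: π_N = (217 - 0.5Q)q_N - (99q_N). Setting ∂π_N/∂q_N = 0: 118 - q_N - (1/2)(q_C) = 0.
Corvus's profit: π_C = (217 - 0.5Q)q_C - (32q_C). Setting ∂π_C/∂q_C = 0: 185 - q_C - (1/2)(q_N) = 0.
Best responses: q_N = (118 - (1/2)q_C), q_C = (185 - (1/2)q_N).
Substituting one into the other gives q_N = 34 and q_C = 168.

168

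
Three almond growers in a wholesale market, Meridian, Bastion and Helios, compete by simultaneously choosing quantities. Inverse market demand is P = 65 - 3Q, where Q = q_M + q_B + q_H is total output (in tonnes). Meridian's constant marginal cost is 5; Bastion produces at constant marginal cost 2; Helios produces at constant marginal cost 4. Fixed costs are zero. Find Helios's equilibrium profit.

75

Meridian's profit: π_M = (65 - 3Q)q_M - (5q_M). Setting ∂π_M/∂q_M = 0: 60 - 6q_M - 3(q_B + q_H) = 0.
Bastion's profit: π_B = (65 - 3Q)q_B - (2q_B). Setting ∂π_B/∂q_B = 0: 63 - 6q_B - 3(q_M + q_H) = 0.
Helios's first-order condition: 61 - 6q_H - 3(q_M + q_B) = 0.
Adding the 3 first-order conditions: 184 − 12Q = 0, so Q = 46/3.
Back-substituting: q_M = (60 − 46)/3 = 14/3, q_B = (63 − 46)/3 = 17/3, q_H = (61 − 46)/3 = 5.
Price P = 65 - 3·(46/3) = 19.
Helios's profit: (19 - 4)·5 = 75.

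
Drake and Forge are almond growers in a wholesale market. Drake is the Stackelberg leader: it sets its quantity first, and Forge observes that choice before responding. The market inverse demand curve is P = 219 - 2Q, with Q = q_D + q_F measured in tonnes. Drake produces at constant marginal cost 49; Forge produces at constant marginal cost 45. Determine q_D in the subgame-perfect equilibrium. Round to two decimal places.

Solve by backward induction. Given q_D, the follower Forge maximises π_F = (219 - 2q_D - 2q_F)q_F - 45q_F.
Follower FOC: 174 - 2q_D - 4q_F = 0, so q_F(q_D) = (174 - 2q_D)/4.
Drake substitutes q_F(q_D) into its own profit: π_D = q_D(219 - 2q_D - (174 - 2q_D)/2) - 49q_D = (132 - q_D)q_D - 49q_D.
Leader FOC: 83 - 2q_D = 0, so q_D = 83/2.
Then q_F = (174 - 2·(83/2))/4 = 91/4.

41.50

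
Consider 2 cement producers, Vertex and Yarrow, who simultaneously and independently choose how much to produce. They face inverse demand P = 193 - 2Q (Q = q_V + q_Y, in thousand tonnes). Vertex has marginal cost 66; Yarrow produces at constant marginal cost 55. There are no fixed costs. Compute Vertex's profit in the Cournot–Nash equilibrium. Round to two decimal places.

Vertex's profit: π_V = (193 - 2Q)q_V - (66q_V). Setting ∂π_V/∂q_V = 0: 127 - 4q_V - 2(q_Y) = 0.
Yarrow's profit: π_Y = (193 - 2Q)q_Y - (55q_Y). Setting ∂π_Y/∂q_Y = 0: 138 - 4q_Y - 2(q_V) = 0.
Best responses: q_V = (127 - 2q_Y)/4, q_Y = (138 - 2q_V)/4.
Substituting one into the other gives q_V = 58/3 and q_Y = 149/6.
Price P = 193 - 2·(265/6) = 314/3.
Vertex's profit: (314/3 - 66)·(58/3) = 747.5556.

747.56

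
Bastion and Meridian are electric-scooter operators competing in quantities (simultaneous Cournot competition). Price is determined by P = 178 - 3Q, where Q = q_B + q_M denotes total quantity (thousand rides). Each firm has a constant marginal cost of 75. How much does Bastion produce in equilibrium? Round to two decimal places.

11.44

A representative firm's profit is π_i = q_i(178 - 3Q) - 75q_i.
First-order condition (treating rivals' output as given): 103 - 6q_i - 3q_j = 0.
With identical firms every q_j equals q_i, so q_j = q_i and 103 = 9q_i, giving q_i = 103/9.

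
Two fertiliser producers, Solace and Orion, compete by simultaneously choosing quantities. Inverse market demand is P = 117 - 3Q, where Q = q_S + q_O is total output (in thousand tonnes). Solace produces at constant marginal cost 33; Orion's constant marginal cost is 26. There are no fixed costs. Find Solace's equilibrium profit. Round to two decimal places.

219.59

Solace's profit: π_S = (117 - 3Q)q_S - (33q_S). Setting ∂π_S/∂q_S = 0: 84 - 6q_S - 3(q_O) = 0.
Orion's profit: π_O = (117 - 3Q)q_O - (26q_O). Setting ∂π_O/∂q_O = 0: 91 - 6q_O - 3(q_S) = 0.
Best responses: q_S = (84 - 3q_O)/6, q_O = (91 - 3q_S)/6.
Substituting one into the other gives q_S = 77/9 and q_O = 98/9.
Price P = 117 - 3·(175/9) = 176/3.
Solace's profit: (176/3 - 33)·(77/9) = 219.5926.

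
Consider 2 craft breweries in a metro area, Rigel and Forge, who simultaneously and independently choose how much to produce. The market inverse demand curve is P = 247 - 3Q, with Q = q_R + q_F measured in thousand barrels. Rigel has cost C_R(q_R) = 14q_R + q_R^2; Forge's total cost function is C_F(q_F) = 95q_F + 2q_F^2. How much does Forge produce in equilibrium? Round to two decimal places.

Rigel's profit: π_R = (247 - 3Q)q_R - (14q_R + q_R²). Setting ∂π_R/∂q_R = 0: 233 - 8q_R - 3(q_F) = 0.
Forge's profit: π_F = (247 - 3Q)q_F - (95q_F + 2q_F²). Setting ∂π_F/∂q_F = 0: 152 - 10q_F - 3(q_R) = 0.
Best responses: q_R = (233 - 3q_F)/8, q_F = (152 - 3q_R)/10.
Solving the pair: q_R = 1874/71, q_F = 517/71.

7.28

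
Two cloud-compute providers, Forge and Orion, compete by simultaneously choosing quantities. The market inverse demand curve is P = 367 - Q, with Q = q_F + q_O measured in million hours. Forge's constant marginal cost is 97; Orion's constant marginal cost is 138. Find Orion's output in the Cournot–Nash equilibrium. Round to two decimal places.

62.67

Forge's profit: π_F = (367 - Q)q_F - (97q_F). Setting ∂π_F/∂q_F = 0: 270 - 2q_F - (q_O) = 0.
Orion's profit: π_O = (367 - Q)q_O - (138q_O). Setting ∂π_O/∂q_O = 0: 229 - 2q_O - (q_F) = 0.
Best responses: q_F = (270 - q_O)/2, q_O = (229 - q_F)/2.
Solving the pair: q_F = 311/3, q_O = 188/3.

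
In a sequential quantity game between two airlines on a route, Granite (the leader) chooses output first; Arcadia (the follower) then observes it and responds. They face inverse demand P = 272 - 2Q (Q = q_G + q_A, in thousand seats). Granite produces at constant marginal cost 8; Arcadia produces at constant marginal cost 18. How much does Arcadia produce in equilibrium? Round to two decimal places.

29.25

Solve by backward induction. Given q_G, the follower Arcadia maximises π_A = (272 - 2q_G - 2q_A)q_A - 18q_A.
Follower FOC: 254 - 2q_G - 4q_A = 0, so q_A(q_G) = (254 - 2q_G)/4.
The leader anticipates this reaction. Substituting into P = 272 - 2Q gives P = 145 - q_G, so π_G = (145 - q_G)q_G - 8q_G.
The leader's first-order condition 137 - 2q_G = 0 yields q_G = 137/2.
Then q_A = (254 - 2·(137/2))/4 = 117/4.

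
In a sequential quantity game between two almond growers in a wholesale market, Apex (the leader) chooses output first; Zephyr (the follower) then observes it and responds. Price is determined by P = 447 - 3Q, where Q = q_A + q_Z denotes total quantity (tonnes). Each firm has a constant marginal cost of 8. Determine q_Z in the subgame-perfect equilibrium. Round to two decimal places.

36.58

Solve by backward induction. Given q_A, the follower Zephyr maximises π_Z = (447 - 3q_A - 3q_Z)q_Z - 8q_Z.
Follower FOC: 439 - 3q_A - 6q_Z = 0, so q_Z(q_A) = (439 - 3q_A)/6.
The leader anticipates this reaction. Substituting into P = 447 - 3Q gives P = 455/2 - (3/2)q_A, so π_A = (455/2 - (3/2)q_A)q_A - 8q_A.
The leader's first-order condition 439/2 - 3q_A = 0 yields q_A = 439/6.
Then q_Z = (439 - 3·(439/6))/6 = 439/12.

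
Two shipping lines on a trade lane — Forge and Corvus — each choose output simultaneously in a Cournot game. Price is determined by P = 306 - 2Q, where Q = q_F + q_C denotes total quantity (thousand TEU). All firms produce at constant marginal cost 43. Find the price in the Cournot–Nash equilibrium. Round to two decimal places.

130.67

Each firm earns π_i = (306 - 2Q)q_i - 43q_i.
Setting ∂π_i/∂q_i = 0 with rivals' quantities fixed: 263 - 4q_i - 2q_j = 0.
With identical firms every q_j equals q_i, so q_j = q_i and 263 = 6q_i, giving q_i = 263/6.
Total output Q = 263/3, so price P = 306 - 2·(263/3) = 392/3.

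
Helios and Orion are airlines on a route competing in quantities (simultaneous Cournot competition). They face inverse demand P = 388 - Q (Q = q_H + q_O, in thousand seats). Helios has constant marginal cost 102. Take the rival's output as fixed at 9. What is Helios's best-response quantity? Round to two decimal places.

With the rival's output fixed at 9, Helios's profit is π_H = (388 - 9 - q_H)q_H - (102q_H) = (379 - q_H)q_H - (102q_H).
∂π_H/∂q_H = 277 - 2q_H = 0, so q_H = 277/2.

138.50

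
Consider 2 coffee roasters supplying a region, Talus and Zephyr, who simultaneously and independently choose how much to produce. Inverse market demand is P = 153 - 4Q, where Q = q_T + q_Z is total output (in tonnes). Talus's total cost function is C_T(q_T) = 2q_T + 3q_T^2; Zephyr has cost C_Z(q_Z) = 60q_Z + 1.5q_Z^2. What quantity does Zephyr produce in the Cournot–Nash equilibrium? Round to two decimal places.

5.06

Talus's profit: π_T = (153 - 4Q)q_T - (2q_T + 3q_T²). Setting ∂π_T/∂q_T = 0: 151 - 14q_T - 4(q_Z) = 0.
Zephyr's first-order condition: 93 - 11q_Z - 4(q_T) = 0.
So q_T = (151 - 4q_Z)/14 and q_Z = (93 - 4q_T)/11.
Substituting one into the other gives q_T = 1289/138 and q_Z = 349/69.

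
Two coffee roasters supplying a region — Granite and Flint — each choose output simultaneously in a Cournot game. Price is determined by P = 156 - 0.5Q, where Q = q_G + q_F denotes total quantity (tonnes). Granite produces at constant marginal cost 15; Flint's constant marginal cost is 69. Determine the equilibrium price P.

Granite's profit: π_G = (156 - 0.5Q)q_G - (15q_G). Setting ∂π_G/∂q_G = 0: 141 - q_G - (1/2)(q_F) = 0.
Flint's first-order condition: 87 - q_F - (1/2)(q_G) = 0.
Best responses: q_G = (141 - (1/2)q_F), q_F = (87 - (1/2)q_G).
Solving the pair: q_G = 130, q_F = 22.
Total output Q = 152, so price P = 156 - (1/2)·152 = 80.

80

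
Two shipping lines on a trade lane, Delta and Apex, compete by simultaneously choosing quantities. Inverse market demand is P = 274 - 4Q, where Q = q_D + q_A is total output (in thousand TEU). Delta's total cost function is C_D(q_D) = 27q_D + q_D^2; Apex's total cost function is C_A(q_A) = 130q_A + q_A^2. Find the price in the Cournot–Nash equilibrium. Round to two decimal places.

162.29

Delta's profit: π_D = (274 - 4Q)q_D - (27q_D + q_D²). Setting ∂π_D/∂q_D = 0: 247 - 10q_D - 4(q_A) = 0.
Apex's profit: π_A = (274 - 4Q)q_A - (130q_A + q_A²). Setting ∂π_A/∂q_A = 0: 144 - 10q_A - 4(q_D) = 0.
Rearranging gives the reaction functions q_D = (247 - 4q_A)/10 and q_A = (144 - 4q_D)/10.
Substituting one into the other gives q_D = 947/42 and q_A = 113/21.
Total output Q = 391/14, so price P = 274 - 4·(391/14) = 1136/7.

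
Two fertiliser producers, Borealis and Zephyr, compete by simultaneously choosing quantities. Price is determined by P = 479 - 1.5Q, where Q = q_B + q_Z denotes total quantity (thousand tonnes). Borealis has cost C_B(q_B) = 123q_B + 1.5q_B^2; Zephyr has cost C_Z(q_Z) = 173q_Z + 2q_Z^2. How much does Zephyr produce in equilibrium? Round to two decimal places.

32.75

Borealis's profit: π_B = (479 - 1.5Q)q_B - (123q_B + (3/2)q_B²). Setting ∂π_B/∂q_B = 0: 356 - 6q_B - (3/2)(q_Z) = 0.
Zephyr's profit: π_Z = (479 - 1.5Q)q_Z - (173q_Z + 2q_Z²). Setting ∂π_Z/∂q_Z = 0: 306 - 7q_Z - (3/2)(q_B) = 0.
So q_B = (356 - (3/2)q_Z)/6 and q_Z = (306 - (3/2)q_B)/7.
Substituting one into the other gives q_B = 51.1447 and q_Z = 1736/53.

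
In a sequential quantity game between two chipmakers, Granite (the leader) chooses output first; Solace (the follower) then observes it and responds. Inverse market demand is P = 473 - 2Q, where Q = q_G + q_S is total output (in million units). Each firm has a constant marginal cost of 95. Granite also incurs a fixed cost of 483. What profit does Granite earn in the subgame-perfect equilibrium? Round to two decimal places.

8447.25

Solve by backward induction. Given q_G, the follower Solace maximises π_S = (473 - 2q_G - 2q_S)q_S - 95q_S.
Follower FOC: 378 - 2q_G - 4q_S = 0, so q_S(q_G) = (378 - 2q_G)/4.
The leader anticipates this reaction. Substituting into P = 473 - 2Q gives P = 284 - q_G, so π_G = (284 - q_G)q_G - 95q_G.
Leader FOC: 189 - 2q_G = 0, so q_G = 189/2.
Then q_S = (378 - 2·(189/2))/4 = 189/4.
Price P = 473 - 2·(567/4) = 379/2.
Granite's profit: (379/2 - 95)·(189/2) - 483 = 8447.2500.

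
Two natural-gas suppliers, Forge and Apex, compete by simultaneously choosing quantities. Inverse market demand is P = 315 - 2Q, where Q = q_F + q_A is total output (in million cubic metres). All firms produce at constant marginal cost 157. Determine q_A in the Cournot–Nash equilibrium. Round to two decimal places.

26.33

A representative firm's profit is π_i = q_i(315 - 2Q) - 157q_i.
Setting ∂π_i/∂q_i = 0 with rivals' quantities fixed: 158 - 4q_i - 2q_j = 0.
With identical firms every q_j equals q_i, so q_j = q_i and 158 = 6q_i, giving q_i = 79/3.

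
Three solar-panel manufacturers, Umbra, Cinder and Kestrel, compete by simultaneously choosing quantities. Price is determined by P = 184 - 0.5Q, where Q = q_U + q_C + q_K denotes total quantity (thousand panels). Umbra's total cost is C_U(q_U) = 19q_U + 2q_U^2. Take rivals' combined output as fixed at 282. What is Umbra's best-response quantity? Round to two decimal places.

With rivals' combined output fixed at 282, Umbra's profit is π_U = (184 - (1/2)·282 - (1/2)q_U)q_U - (19q_U + 2q_U²) = (43 - (1/2)q_U)q_U - (19q_U + 2q_U²).
∂π_U/∂q_U = 24 - 5q_U = 0, so q_U = 24/5.

4.80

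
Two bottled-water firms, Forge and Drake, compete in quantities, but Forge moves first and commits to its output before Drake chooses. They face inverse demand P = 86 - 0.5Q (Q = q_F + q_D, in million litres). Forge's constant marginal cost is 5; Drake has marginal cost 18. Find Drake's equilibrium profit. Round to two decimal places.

220.50

Solve by backward induction. Given q_F, the follower Drake maximises π_D = (86 - (1/2)q_F - (1/2)q_D)q_D - 18q_D.
∂π_D/∂q_D = 68 - (1/2)q_F - q_D = 0 gives the reaction function q_D = (68 - (1/2)q_F).
Forge substitutes q_D(q_F) into its own profit: π_F = q_F(86 - (1/2)q_F - (68 - (1/2)q_F)/2) - 5q_F = (52 - (1/4)q_F)q_F - 5q_F.
Maximising: ∂π_F/∂q_F = 47 - (1/2)q_F = 0, giving q_F = 94.
Then q_D = (68 - (1/2)·94) = 21.
Price P = 86 - (1/2)·115 = 57/2.
Drake's profit: (57/2 - 18)·21 = 441/2.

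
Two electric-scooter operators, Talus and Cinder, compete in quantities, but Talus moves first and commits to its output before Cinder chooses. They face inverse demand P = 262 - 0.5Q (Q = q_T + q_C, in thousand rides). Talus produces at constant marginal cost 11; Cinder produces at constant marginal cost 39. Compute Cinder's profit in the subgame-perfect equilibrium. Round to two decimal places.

The follower Cinder best-responds to any q_T: π_C = (262 - 0.5Q)q_C - 39q_C.
∂π_C/∂q_C = 223 - (1/2)q_T - q_C = 0 gives the reaction function q_C = (223 - (1/2)q_T).
Talus substitutes q_C(q_T) into its own profit: π_T = q_T(262 - (1/2)q_T - (223 - (1/2)q_T)/2) - 11q_T = (301/2 - (1/4)q_T)q_T - 11q_T.
Leader FOC: 279/2 - (1/2)q_T = 0, so q_T = 279.
Then q_C = (223 - (1/2)·279) = 167/2.
Price P = 262 - (1/2)·(725/2) = 323/4.
Cinder's profit: (323/4 - 39)·(167/2) = 3486.1250.

3486.13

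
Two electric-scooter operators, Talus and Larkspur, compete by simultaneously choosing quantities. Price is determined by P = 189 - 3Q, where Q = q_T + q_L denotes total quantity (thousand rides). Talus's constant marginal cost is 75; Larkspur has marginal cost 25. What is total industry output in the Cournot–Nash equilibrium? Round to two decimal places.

Talus's profit: π_T = (189 - 3Q)q_T - (75q_T). Setting ∂π_T/∂q_T = 0: 114 - 6q_T - 3(q_L) = 0.
Larkspur's profit: π_L = (189 - 3Q)q_L - (25q_L). Setting ∂π_L/∂q_L = 0: 164 - 6q_L - 3(q_T) = 0.
Rearranging gives the reaction functions q_T = (114 - 3q_L)/6 and q_L = (164 - 3q_T)/6.
Substituting one into the other gives q_T = 64/9 and q_L = 214/9.
Total output Q = 64/9 + 214/9 = 278/9.

30.89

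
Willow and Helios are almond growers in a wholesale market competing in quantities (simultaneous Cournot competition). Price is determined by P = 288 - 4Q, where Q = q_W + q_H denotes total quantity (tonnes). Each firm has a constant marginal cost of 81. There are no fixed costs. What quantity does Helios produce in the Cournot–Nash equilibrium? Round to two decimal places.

17.25

A representative firm's profit is π_i = q_i(288 - 4Q) - 81q_i.
First-order condition (treating rivals' output as given): 207 - 8q_i - 4q_j = 0.
With identical firms every q_j equals q_i, so q_j = q_i and 207 = 12q_i, giving q_i = 69/4.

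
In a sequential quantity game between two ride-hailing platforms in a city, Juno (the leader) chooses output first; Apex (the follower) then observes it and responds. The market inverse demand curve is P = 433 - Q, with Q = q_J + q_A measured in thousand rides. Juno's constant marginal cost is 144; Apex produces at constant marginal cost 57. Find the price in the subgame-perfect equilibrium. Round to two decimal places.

194.50

Solve by backward induction. Given q_J, the follower Apex maximises π_A = (433 - q_J - q_A)q_A - 57q_A.
Follower FOC: 376 - q_J - 2q_A = 0, so q_A(q_J) = (376 - q_J)/2.
The leader anticipates this reaction. Substituting into P = 433 - Q gives P = 245 - (1/2)q_J, so π_J = (245 - (1/2)q_J)q_J - 144q_J.
Maximising: ∂π_J/∂q_J = 101 - q_J = 0, giving q_J = 101.
Then q_A = (376 - 101)/2 = 275/2.
Total output Q = 477/2, so price P = 433 - 477/2 = 389/2.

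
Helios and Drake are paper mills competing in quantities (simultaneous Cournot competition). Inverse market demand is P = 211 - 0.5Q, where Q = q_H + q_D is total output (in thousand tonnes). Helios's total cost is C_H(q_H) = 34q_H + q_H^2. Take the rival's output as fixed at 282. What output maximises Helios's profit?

With the rival's output fixed at 282, Helios's profit is π_H = (211 - (1/2)·282 - (1/2)q_H)q_H - (34q_H + q_H²) = (70 - (1/2)q_H)q_H - (34q_H + q_H²).
∂π_H/∂q_H = 36 - 3q_H = 0, so q_H = 12.

12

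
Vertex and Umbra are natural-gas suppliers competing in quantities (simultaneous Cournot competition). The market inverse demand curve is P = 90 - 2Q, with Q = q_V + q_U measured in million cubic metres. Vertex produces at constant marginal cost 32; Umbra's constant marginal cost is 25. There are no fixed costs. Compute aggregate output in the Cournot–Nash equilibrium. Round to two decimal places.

20.50

Vertex's profit: π_V = (90 - 2Q)q_V - (32q_V). Setting ∂π_V/∂q_V = 0: 58 - 4q_V - 2(q_U) = 0.
Umbra's profit: π_U = (90 - 2Q)q_U - (25q_U). Setting ∂π_U/∂q_U = 0: 65 - 4q_U - 2(q_V) = 0.
Best responses: q_V = (58 - 2q_U)/4, q_U = (65 - 2q_V)/4.
Solving the pair: q_V = 17/2, q_U = 12.
Total output Q = 17/2 + 12 = 41/2.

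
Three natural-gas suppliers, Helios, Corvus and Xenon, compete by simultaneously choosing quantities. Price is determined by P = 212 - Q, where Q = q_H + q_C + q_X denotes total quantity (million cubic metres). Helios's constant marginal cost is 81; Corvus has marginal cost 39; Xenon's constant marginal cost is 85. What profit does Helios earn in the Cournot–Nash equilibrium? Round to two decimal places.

Helios's profit: π_H = (212 - Q)q_H - (81q_H). Setting ∂π_H/∂q_H = 0: 131 - 2q_H - (q_C + q_X) = 0.
Corvus's first-order condition: 173 - 2q_C - (q_H + q_X) = 0.
Xenon's profit: π_X = (212 - Q)q_X - (85q_X). Setting ∂π_X/∂q_X = 0: 127 - 2q_X - (q_H + q_C) = 0.
Adding the 3 conditions: 431 − 2Q − 2Q = 0, i.e. Q = 431/4.
Back-substituting: q_H = (131 − 431/4) = 93/4, q_C = (173 − 431/4) = 261/4, q_X = (127 − 431/4) = 77/4.
Price P = 212 - 431/4 = 417/4.
Helios's profit: (417/4 - 81)·(93/4) = 540.5625.

540.56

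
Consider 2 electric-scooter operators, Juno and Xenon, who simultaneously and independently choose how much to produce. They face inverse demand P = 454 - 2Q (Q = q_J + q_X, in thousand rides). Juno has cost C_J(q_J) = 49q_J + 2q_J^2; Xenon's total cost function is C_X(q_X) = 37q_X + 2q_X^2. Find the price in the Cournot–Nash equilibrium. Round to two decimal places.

Juno's profit: π_J = (454 - 2Q)q_J - (49q_J + 2q_J²). Setting ∂π_J/∂q_J = 0: 405 - 8q_J - 2(q_X) = 0.
Xenon's first-order condition: 417 - 8q_X - 2(q_J) = 0.
Best responses: q_J = (405 - 2q_X)/8, q_X = (417 - 2q_J)/8.
Solving the pair: q_J = 401/10, q_X = 421/10.
Total output Q = 411/5, so price P = 454 - 2·(411/5) = 1448/5.

289.60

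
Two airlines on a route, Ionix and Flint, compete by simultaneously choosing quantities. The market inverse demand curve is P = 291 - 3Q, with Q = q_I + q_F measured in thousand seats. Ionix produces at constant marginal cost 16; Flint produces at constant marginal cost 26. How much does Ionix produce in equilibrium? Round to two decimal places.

31.67

Ionix's profit: π_I = (291 - 3Q)q_I - (16q_I). Setting ∂π_I/∂q_I = 0: 275 - 6q_I - 3(q_F) = 0.
Flint's first-order condition: 265 - 6q_F - 3(q_I) = 0.
Rearranging gives the reaction functions q_I = (275 - 3q_F)/6 and q_F = (265 - 3q_I)/6.
Solving the pair: q_I = 95/3, q_F = 85/3.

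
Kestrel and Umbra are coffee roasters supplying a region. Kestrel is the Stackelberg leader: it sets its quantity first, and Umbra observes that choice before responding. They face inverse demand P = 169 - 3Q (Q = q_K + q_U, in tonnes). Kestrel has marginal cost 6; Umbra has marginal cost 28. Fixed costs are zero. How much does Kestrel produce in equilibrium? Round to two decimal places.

30.83

The follower Umbra best-responds to any q_K: π_U = (169 - 3Q)q_U - 28q_U.
Follower FOC: 141 - 3q_K - 6q_U = 0, so q_U(q_K) = (141 - 3q_K)/6.
Kestrel substitutes q_U(q_K) into its own profit: π_K = q_K(169 - 3q_K - (141 - 3q_K)/2) - 6q_K = (197/2 - (3/2)q_K)q_K - 6q_K.
Maximising: ∂π_K/∂q_K = 185/2 - 3q_K = 0, giving q_K = 185/6.
Then q_U = (141 - 3·(185/6))/6 = 97/12.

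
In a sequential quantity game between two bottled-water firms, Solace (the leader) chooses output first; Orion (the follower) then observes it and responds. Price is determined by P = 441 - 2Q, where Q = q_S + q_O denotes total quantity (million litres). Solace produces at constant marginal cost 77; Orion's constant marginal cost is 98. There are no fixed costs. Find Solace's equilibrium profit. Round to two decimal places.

The follower Orion best-responds to any q_S: π_O = (441 - 2Q)q_O - 98q_O.
Follower FOC: 343 - 2q_S - 4q_O = 0, so q_O(q_S) = (343 - 2q_S)/4.
Solace substitutes q_O(q_S) into its own profit: π_S = q_S(441 - 2q_S - (343 - 2q_S)/2) - 77q_S = (539/2 - q_S)q_S - 77q_S.
Maximising: ∂π_S/∂q_S = 385/2 - 2q_S = 0, giving q_S = 385/4.
Then q_O = (343 - 2·(385/4))/4 = 301/8.
Price P = 441 - 2·(1071/8) = 693/4.
Solace's profit: (693/4 - 77)·(385/4) = 9264.0625.

9264.06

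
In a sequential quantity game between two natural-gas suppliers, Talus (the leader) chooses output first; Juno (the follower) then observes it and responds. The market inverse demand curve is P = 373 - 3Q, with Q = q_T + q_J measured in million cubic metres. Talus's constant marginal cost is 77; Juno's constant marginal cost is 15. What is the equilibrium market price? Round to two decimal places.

135.50

Solve by backward induction. Given q_T, the follower Juno maximises π_J = (373 - 3q_T - 3q_J)q_J - 15q_J.
Setting the follower's marginal profit to zero, 358 - 3q_T - 6q_J = 0, i.e. q_J = (358 - 3q_T)/6.
Talus substitutes q_J(q_T) into its own profit: π_T = q_T(373 - 3q_T - (358 - 3q_T)/2) - 77q_T = (194 - (3/2)q_T)q_T - 77q_T.
Maximising: ∂π_T/∂q_T = 117 - 3q_T = 0, giving q_T = 39.
Then q_J = (358 - 3·39)/6 = 241/6.
Total output Q = 475/6, so price P = 373 - 3·(475/6) = 271/2.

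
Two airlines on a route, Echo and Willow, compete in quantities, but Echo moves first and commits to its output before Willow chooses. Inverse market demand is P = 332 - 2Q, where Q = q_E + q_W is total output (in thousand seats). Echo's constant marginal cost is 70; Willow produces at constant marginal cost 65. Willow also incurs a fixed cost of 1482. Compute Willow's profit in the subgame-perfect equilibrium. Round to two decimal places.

The follower Willow best-responds to any q_E: π_W = (332 - 2Q)q_W - 65q_W.
Setting the follower's marginal profit to zero, 267 - 2q_E - 4q_W = 0, i.e. q_W = (267 - 2q_E)/4.
Echo substitutes q_W(q_E) into its own profit: π_E = q_E(332 - 2q_E - (267 - 2q_E)/2) - 70q_E = (397/2 - q_E)q_E - 70q_E.
Maximising: ∂π_E/∂q_E = 257/2 - 2q_E = 0, giving q_E = 257/4.
Then q_W = (267 - 2·(257/4))/4 = 277/8.
Price P = 332 - 2·(791/8) = 537/4.
Willow's profit: (537/4 - 65)·(277/8) - 1482 = 915.7813.

915.78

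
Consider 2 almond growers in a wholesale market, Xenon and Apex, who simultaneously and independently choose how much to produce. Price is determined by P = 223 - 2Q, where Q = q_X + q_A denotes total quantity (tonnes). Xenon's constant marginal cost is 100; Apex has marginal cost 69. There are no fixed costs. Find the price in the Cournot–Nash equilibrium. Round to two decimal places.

130.67

Xenon's profit: π_X = (223 - 2Q)q_X - (100q_X). Setting ∂π_X/∂q_X = 0: 123 - 4q_X - 2(q_A) = 0.
Apex's first-order condition: 154 - 4q_A - 2(q_X) = 0.
Rearranging gives the reaction functions q_X = (123 - 2q_A)/4 and q_A = (154 - 2q_X)/4.
Solving the pair: q_X = 46/3, q_A = 185/6.
Total output Q = 277/6, so price P = 223 - 2·(277/6) = 392/3.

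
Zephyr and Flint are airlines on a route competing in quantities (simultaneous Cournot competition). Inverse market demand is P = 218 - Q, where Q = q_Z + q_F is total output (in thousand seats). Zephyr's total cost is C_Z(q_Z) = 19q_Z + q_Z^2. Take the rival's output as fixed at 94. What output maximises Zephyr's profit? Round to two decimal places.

With the rival's output fixed at 94, Zephyr's profit is π_Z = (218 - 94 - q_Z)q_Z - (19q_Z + q_Z²) = (124 - q_Z)q_Z - (19q_Z + q_Z²).
∂π_Z/∂q_Z = 105 - 4q_Z = 0, so q_Z = 105/4.

26.25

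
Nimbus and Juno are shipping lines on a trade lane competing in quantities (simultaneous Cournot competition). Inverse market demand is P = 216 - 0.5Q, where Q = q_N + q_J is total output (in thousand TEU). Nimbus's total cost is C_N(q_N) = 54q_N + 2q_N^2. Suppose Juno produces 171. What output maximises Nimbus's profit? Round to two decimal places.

15.30

With the rival's output fixed at 171, Nimbus's profit is π_N = (216 - (1/2)·171 - (1/2)q_N)q_N - (54q_N + 2q_N²) = (261/2 - (1/2)q_N)q_N - (54q_N + 2q_N²).
∂π_N/∂q_N = 153/2 - 5q_N = 0, so q_N = 153/10.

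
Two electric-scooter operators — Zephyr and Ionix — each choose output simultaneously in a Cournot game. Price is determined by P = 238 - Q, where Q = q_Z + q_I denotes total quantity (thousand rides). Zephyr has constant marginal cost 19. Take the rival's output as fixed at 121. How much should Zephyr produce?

49

With the rival's output fixed at 121, Zephyr's profit is π_Z = (238 - 121 - q_Z)q_Z - (19q_Z) = (117 - q_Z)q_Z - (19q_Z).
∂π_Z/∂q_Z = 98 - 2q_Z = 0, so q_Z = 49.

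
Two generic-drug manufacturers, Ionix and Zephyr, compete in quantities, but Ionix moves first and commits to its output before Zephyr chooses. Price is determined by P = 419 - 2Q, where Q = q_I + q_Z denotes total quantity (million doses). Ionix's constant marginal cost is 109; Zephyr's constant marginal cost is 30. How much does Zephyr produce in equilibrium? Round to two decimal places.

68.38

The follower Zephyr best-responds to any q_I: π_Z = (419 - 2Q)q_Z - 30q_Z.
Setting the follower's marginal profit to zero, 389 - 2q_I - 4q_Z = 0, i.e. q_Z = (389 - 2q_I)/4.
The leader anticipates this reaction. Substituting into P = 419 - 2Q gives P = 449/2 - q_I, so π_I = (449/2 - q_I)q_I - 109q_I.
Maximising: ∂π_I/∂q_I = 231/2 - 2q_I = 0, giving q_I = 231/4.
Then q_Z = (389 - 2·(231/4))/4 = 547/8.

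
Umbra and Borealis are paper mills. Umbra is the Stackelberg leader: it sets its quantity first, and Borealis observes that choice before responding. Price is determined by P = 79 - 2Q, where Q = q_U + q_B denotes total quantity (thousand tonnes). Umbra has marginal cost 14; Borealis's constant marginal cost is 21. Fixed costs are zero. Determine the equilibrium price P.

The follower Borealis best-responds to any q_U: π_B = (79 - 2Q)q_B - 21q_B.
∂π_B/∂q_B = 58 - 2q_U - 4q_B = 0 gives the reaction function q_B = (58 - 2q_U)/4.
Umbra substitutes q_B(q_U) into its own profit: π_U = q_U(79 - 2q_U - (58 - 2q_U)/2) - 14q_U = (50 - q_U)q_U - 14q_U.
The leader's first-order condition 36 - 2q_U = 0 yields q_U = 18.
Then q_B = (58 - 2·18)/4 = 11/2.
Total output Q = 47/2, so price P = 79 - 2·(47/2) = 32.

32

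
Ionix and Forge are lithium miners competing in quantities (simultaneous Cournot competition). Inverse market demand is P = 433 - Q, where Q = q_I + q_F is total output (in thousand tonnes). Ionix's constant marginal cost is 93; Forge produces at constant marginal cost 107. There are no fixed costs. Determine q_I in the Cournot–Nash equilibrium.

118

Ionix's profit: π_I = (433 - Q)q_I - (93q_I). Setting ∂π_I/∂q_I = 0: 340 - 2q_I - (q_F) = 0.
Forge's first-order condition: 326 - 2q_F - (q_I) = 0.
So q_I = (340 - q_F)/2 and q_F = (326 - q_I)/2.
Solving the pair: q_I = 118, q_F = 104.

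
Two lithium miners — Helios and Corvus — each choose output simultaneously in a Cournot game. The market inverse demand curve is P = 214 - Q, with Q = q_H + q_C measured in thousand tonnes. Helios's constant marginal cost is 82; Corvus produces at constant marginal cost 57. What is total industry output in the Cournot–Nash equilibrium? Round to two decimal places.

96.33

Helios's profit: π_H = (214 - Q)q_H - (82q_H). Setting ∂π_H/∂q_H = 0: 132 - 2q_H - (q_C) = 0.
Corvus's profit: π_C = (214 - Q)q_C - (57q_C). Setting ∂π_C/∂q_C = 0: 157 - 2q_C - (q_H) = 0.
Rearranging gives the reaction functions q_H = (132 - q_C)/2 and q_C = (157 - q_H)/2.
Substituting one into the other gives q_H = 107/3 and q_C = 182/3.
Total output Q = 107/3 + 182/3 = 289/3.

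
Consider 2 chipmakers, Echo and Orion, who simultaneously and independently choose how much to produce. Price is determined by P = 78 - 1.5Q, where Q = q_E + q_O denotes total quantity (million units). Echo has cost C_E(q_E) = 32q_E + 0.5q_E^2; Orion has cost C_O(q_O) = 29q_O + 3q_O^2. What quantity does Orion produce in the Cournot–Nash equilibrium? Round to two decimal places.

Echo's profit: π_E = (78 - 1.5Q)q_E - (32q_E + (1/2)q_E²). Setting ∂π_E/∂q_E = 0: 46 - 4q_E - (3/2)(q_O) = 0.
Orion's first-order condition: 49 - 9q_O - (3/2)(q_E) = 0.
Rearranging gives the reaction functions q_E = (46 - (3/2)q_O)/4 and q_O = (49 - (3/2)q_E)/9.
Solving the pair: q_E = 454/45, q_O = 508/135.

3.76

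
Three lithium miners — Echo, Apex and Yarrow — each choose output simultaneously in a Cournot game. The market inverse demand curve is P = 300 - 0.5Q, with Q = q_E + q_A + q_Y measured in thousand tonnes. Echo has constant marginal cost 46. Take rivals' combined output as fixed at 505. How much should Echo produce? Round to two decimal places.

1.50

With rivals' combined output fixed at 505, Echo's profit is π_E = (300 - (1/2)·505 - (1/2)q_E)q_E - (46q_E) = (95/2 - (1/2)q_E)q_E - (46q_E).
∂π_E/∂q_E = 3/2 - q_E = 0, so q_E = 3/2.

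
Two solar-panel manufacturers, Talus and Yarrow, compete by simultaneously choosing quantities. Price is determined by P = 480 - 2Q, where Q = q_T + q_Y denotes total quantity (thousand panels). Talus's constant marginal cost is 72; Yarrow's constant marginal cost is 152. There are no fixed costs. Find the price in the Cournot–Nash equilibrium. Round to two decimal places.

234.67

Talus's profit: π_T = (480 - 2Q)q_T - (72q_T). Setting ∂π_T/∂q_T = 0: 408 - 4q_T - 2(q_Y) = 0.
Yarrow's first-order condition: 328 - 4q_Y - 2(q_T) = 0.
Best responses: q_T = (408 - 2q_Y)/4, q_Y = (328 - 2q_T)/4.
Solving the pair: q_T = 244/3, q_Y = 124/3.
Total output Q = 368/3, so price P = 480 - 2·(368/3) = 704/3.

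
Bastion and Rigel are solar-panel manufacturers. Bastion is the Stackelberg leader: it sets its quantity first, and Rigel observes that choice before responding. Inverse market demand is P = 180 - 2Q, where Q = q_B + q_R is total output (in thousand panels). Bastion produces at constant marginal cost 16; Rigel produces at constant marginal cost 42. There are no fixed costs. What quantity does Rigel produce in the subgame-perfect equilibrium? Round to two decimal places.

10.75

The follower Rigel best-responds to any q_B: π_R = (180 - 2Q)q_R - 42q_R.
Follower FOC: 138 - 2q_B - 4q_R = 0, so q_R(q_B) = (138 - 2q_B)/4.
Bastion substitutes q_R(q_B) into its own profit: π_B = q_B(180 - 2q_B - (138 - 2q_B)/2) - 16q_B = (111 - q_B)q_B - 16q_B.
Leader FOC: 95 - 2q_B = 0, so q_B = 95/2.
Then q_R = (138 - 2·(95/2))/4 = 43/4.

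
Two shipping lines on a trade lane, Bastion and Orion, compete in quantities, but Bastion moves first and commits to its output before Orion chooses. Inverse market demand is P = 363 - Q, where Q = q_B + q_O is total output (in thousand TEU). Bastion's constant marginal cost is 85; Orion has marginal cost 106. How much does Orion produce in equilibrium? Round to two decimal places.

Solve by backward induction. Given q_B, the follower Orion maximises π_O = (363 - q_B - q_O)q_O - 106q_O.
Follower FOC: 257 - q_B - 2q_O = 0, so q_O(q_B) = (257 - q_B)/2.
The leader anticipates this reaction. Substituting into P = 363 - Q gives P = 469/2 - (1/2)q_B, so π_B = (469/2 - (1/2)q_B)q_B - 85q_B.
Maximising: ∂π_B/∂q_B = 299/2 - q_B = 0, giving q_B = 299/2.
Then q_O = (257 - 299/2)/2 = 215/4.

53.75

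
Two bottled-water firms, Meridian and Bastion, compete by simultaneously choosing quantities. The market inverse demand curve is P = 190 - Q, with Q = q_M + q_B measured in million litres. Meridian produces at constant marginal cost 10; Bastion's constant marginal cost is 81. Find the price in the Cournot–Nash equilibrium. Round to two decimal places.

93.67

Meridian's profit: π_M = (190 - Q)q_M - (10q_M). Setting ∂π_M/∂q_M = 0: 180 - 2q_M - (q_B) = 0.
Bastion's profit: π_B = (190 - Q)q_B - (81q_B). Setting ∂π_B/∂q_B = 0: 109 - 2q_B - (q_M) = 0.
Best responses: q_M = (180 - q_B)/2, q_B = (109 - q_M)/2.
Substituting one into the other gives q_M = 251/3 and q_B = 38/3.
Total output Q = 289/3, so price P = 190 - 289/3 = 281/3.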